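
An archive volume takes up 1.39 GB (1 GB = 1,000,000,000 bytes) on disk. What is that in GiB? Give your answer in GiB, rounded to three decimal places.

1.39 GB = 1.39 × 10^9 bytes = 1,390,000,000 bytes
1 GiB = 2^30 bytes = 1,073,741,824 bytes
1,390,000,000 / 1,073,741,824 = 1.295 GiB

1.295 GiB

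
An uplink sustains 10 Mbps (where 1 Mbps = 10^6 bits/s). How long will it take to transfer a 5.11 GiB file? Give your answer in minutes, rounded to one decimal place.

5.11 GiB = 5,486,820,720.64 bytes = 43,894,565,765.12 bits
10 Mbps = 10,000,000 bits/s
time = 43,894,565,765.12 / 10,000,000 = 4,389.46 s
4,389.46 s / 60 = 73.2 minutes

73.2 minutes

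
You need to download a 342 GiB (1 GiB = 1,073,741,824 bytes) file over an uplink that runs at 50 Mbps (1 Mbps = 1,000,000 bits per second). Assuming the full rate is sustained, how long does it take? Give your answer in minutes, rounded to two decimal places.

979.25 minutes

342 GiB = 367,219,703,808 bytes = 2,937,757,630,464 bits
50 Mbps = 50,000,000 bits/s
time = 2,937,757,630,464 / 50,000,000 = 58,755.153 s
58,755.153 s / 60 = 979.25 minutes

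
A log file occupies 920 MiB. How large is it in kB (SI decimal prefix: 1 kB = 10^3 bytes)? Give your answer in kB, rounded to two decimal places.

920 MiB = 920 × 2^20 bytes = 964,689,920 bytes
1 kB = 1,000 bytes
964,689,920 / 1,000 = 964,689.92 kB

964,689.92 kB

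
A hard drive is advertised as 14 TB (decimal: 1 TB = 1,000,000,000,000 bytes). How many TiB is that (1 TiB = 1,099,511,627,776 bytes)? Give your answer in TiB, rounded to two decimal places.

14 TB = 14 × 10^12 bytes = 14,000,000,000,000 bytes
1 TiB = 1,099,511,627,776 bytes
14,000,000,000,000 / 1,099,511,627,776 = 12.73 TiB

12.73 TiB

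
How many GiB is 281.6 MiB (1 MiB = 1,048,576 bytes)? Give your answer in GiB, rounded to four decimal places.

0.2750 GiB

281.6 MiB = 281.6 × 2^20 bytes = 295,279,001.6 bytes
1 GiB = 2^30 bytes = 1,073,741,824 bytes
295,279,001.6 / 1,073,741,824 = 0.2750 GiB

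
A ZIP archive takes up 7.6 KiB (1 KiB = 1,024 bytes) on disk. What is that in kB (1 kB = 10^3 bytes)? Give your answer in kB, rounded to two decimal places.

7.78 kB

7.6 KiB = 7.6 × 2^10 bytes = 7,782.4 bytes
1 kB = 10^3 bytes = 1,000 bytes
7,782.4 / 1,000 = 7.78 kB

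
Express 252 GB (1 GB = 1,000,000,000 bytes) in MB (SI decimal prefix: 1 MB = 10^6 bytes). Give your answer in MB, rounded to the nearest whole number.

252 GB = 252 × 10^9 bytes = 252,000,000,000 bytes
1 MB = 10^6 bytes = 1,000,000 bytes
252,000,000,000 / 1,000,000 = 252,000 MB

252,000 MB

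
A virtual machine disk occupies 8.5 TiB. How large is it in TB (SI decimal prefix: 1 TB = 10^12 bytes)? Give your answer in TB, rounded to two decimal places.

9.35 TB

8.5 TiB = 8.5 × 2^40 bytes = 9,345,848,836,096 bytes
1 TB = 10^12 bytes = 1,000,000,000,000 bytes
9,345,848,836,096 / 1,000,000,000,000 = 9.35 TB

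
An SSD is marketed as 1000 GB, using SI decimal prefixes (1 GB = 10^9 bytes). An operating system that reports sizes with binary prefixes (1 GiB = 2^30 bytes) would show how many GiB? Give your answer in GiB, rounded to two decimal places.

931.32 GiB

1000 GB × 1,000,000,000 bytes/GB = 1,000,000,000,000 bytes
1 GiB = 2^30 bytes = 1,073,741,824 bytes
1,000,000,000,000 / 1,073,741,824 = 931.32 GiB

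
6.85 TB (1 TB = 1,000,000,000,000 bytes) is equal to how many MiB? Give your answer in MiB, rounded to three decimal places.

6.85 TB × 1,000,000,000,000 bytes/TB = 6,850,000,000,000 bytes
1 MiB = 2^20 bytes = 1,048,576 bytes
6,850,000,000,000 / 1,048,576 = 6,532,669.067 MiB

6,532,669.067 MiB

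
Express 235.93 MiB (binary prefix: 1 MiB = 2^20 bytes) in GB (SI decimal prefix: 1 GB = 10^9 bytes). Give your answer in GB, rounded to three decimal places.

0.247 GB

235.93 MiB × 1,048,576 bytes/MiB = 247,390,535.68 bytes
1 GB = 1,000,000,000 bytes
247,390,535.68 / 1,000,000,000 = 0.247 GB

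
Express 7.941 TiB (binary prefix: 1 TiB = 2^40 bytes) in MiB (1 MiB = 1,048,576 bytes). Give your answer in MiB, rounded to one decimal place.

7.941 TiB × 1,099,511,627,776 bytes/TiB = 8,731,221,836,169.216 bytes
1 MiB = 2^20 bytes = 1,048,576 bytes
8,731,221,836,169.216 / 1,048,576 = 8,326,742.0 MiB

8,326,742.0 MiB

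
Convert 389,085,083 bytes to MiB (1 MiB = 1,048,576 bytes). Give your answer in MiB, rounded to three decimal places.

389,085,083 bytes given.
1 MiB = 1,048,576 bytes
389,085,083 / 1,048,576 = 371.060 MiB

371.060 MiB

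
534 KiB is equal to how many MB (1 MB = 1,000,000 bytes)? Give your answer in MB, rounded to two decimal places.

0.55 MB

534 KiB × 1,024 bytes/KiB = 546,816 bytes
1 MB = 10^6 bytes = 1,000,000 bytes
546,816 / 1,000,000 = 0.55 MB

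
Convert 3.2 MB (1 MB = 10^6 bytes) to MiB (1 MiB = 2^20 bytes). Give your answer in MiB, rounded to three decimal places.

3.2 MB × 1,000,000 bytes/MB = 3,200,000 bytes
1 MiB = 1,048,576 bytes
3,200,000 / 1,048,576 = 3.052 MiB

3.052 MiB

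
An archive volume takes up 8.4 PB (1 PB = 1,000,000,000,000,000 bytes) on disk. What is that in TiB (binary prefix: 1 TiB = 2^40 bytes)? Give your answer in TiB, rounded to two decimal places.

8.4 PB = 8.4 × 10^15 bytes = 8,400,000,000,000,000 bytes
1 TiB = 2^40 bytes = 1,099,511,627,776 bytes
8,400,000,000,000,000 / 1,099,511,627,776 = 7,639.76 TiB

7,639.76 TiB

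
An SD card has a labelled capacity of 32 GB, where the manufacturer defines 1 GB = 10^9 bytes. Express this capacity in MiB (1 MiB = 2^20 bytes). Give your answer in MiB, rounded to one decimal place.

30,517.6 MiB

32 GB = 32 × 10^9 bytes = 32,000,000,000 bytes
1 MiB = 2^20 bytes = 1,048,576 bytes
32,000,000,000 / 1,048,576 = 30,517.6 MiB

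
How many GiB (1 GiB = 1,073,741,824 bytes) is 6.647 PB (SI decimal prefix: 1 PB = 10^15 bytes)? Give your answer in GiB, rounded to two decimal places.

6,190,501.15 GiB

6.647 PB × 1,000,000,000,000,000 bytes/PB = 6,647,000,000,000,000 bytes
1 GiB = 1,073,741,824 bytes
6,647,000,000,000,000 / 1,073,741,824 = 6,190,501.15 GiB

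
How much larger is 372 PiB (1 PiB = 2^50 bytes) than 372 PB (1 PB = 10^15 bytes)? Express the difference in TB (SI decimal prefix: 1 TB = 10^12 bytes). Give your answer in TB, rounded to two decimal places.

46,834.77 TB

372 PiB = 372 × 1,125,899,906,842,624 = 418,834,765,345,456,128 bytes
372 PB = 372 × 1,000,000,000,000,000 = 372,000,000,000,000,000 bytes
difference = 46,834,765,345,456,128 bytes
46,834,765,345,456,128 / 1,000,000,000,000 = 46,834.77 TB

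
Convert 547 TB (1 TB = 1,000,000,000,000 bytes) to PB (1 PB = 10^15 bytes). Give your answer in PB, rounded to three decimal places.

547 TB × 1,000,000,000,000 bytes/TB = 547,000,000,000,000 bytes
1 PB = 1,000,000,000,000,000 bytes
547,000,000,000,000 / 1,000,000,000,000,000 = 0.547 PB

0.547 PB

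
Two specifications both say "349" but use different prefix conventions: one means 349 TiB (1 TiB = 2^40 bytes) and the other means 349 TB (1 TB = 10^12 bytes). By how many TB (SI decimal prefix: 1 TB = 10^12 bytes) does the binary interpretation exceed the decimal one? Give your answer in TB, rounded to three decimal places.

34.730 TB

349 TiB = 349 × 1,099,511,627,776 = 383,729,558,093,824 bytes
349 TB = 349 × 1,000,000,000,000 = 349,000,000,000,000 bytes
difference = 34,729,558,093,824 bytes
34,729,558,093,824 / 1,000,000,000,000 = 34.730 TB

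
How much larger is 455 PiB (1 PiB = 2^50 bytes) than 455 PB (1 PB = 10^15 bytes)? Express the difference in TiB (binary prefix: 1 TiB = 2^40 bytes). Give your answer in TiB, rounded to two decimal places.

455 PiB = 455 × 1,125,899,906,842,624 = 512,284,457,613,393,920 bytes
455 PB = 455 × 1,000,000,000,000,000 = 455,000,000,000,000,000 bytes
difference = 57,284,457,613,393,920 bytes
57,284,457,613,393,920 / 1,099,511,627,776 = 52,099.91 TiB

52,099.91 TiB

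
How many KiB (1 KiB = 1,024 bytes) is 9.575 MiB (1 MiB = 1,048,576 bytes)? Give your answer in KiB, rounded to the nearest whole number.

9.575 MiB = 9.575 × 2^20 bytes = 10,040,115.2 bytes
1 KiB = 1,024 bytes
10,040,115.2 / 1,024 = 9,805 KiB

9,805 KiB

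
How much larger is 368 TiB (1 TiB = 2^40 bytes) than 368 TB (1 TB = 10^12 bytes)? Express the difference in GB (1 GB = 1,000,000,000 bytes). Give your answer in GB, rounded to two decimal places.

368 TiB = 368 × 1,099,511,627,776 = 404,620,279,021,568 bytes
368 TB = 368 × 1,000,000,000,000 = 368,000,000,000,000 bytes
difference = 36,620,279,021,568 bytes
36,620,279,021,568 / 1,000,000,000 = 36,620.28 GB

36,620.28 GB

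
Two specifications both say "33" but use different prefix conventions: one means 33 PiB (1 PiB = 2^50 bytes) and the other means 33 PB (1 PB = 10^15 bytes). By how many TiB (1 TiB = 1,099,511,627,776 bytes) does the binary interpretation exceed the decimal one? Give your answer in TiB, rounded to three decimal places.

3,778.675 TiB

33 PiB = 33 × 1,125,899,906,842,624 = 37,154,696,925,806,592 bytes
33 PB = 33 × 1,000,000,000,000,000 = 33,000,000,000,000,000 bytes
difference = 4,154,696,925,806,592 bytes
4,154,696,925,806,592 / 1,099,511,627,776 = 3,778.675 TiB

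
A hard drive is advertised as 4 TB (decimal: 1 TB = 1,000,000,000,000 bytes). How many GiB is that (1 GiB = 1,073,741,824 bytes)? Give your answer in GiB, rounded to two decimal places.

4 TB = 4 × 10^12 bytes = 4,000,000,000,000 bytes
1 GiB = 1,073,741,824 bytes
4,000,000,000,000 / 1,073,741,824 = 3,725.29 GiB

3,725.29 GiB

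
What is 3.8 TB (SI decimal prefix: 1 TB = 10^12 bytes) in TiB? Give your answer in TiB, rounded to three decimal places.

3.8 TB × 1,000,000,000,000 bytes/TB = 3,800,000,000,000 bytes
1 TiB = 2^40 bytes = 1,099,511,627,776 bytes
3,800,000,000,000 / 1,099,511,627,776 = 3.456 TiB

3.456 TiB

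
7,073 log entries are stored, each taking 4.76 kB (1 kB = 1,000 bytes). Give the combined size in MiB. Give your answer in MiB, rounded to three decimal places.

32.108 MiB

Total = 7,073 × 4.76 kB = 33667.48 kB
= 33667.48 × 1,000 bytes = 33,667,480 bytes
1 MiB = 1,048,576 bytes
33,667,480 / 1,048,576 = 32.108 MiB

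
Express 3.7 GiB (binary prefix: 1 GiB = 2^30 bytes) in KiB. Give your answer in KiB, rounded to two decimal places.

3,879,731.20 KiB

3.7 GiB = 3.7 × 2^30 bytes = 3,972,844,748.8 bytes
1 KiB = 2^10 bytes = 1,024 bytes
3,972,844,748.8 / 1,024 = 3,879,731.20 KiB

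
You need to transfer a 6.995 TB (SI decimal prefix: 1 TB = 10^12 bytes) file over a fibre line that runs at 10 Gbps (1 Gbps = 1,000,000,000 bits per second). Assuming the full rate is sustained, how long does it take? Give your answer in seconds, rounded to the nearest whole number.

6.995 TB = 6,995,000,000,000 bytes = 55,960,000,000,000 bits
10 Gbps = 10,000,000,000 bits/s
time = 55,960,000,000,000 / 10,000,000,000 = 5,596 s

5,596 seconds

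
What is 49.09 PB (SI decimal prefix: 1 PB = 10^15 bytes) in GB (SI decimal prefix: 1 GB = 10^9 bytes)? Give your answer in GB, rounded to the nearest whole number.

49,090,000 GB

49.09 PB × 1,000,000,000,000,000 bytes/PB = 49,090,000,000,000,000 bytes
1 GB = 1,000,000,000 bytes
49,090,000,000,000,000 / 1,000,000,000 = 49,090,000 GB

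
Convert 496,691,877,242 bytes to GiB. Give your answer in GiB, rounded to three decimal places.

496,691,877,242 bytes given.
1 GiB = 2^30 bytes = 1,073,741,824 bytes
496,691,877,242 / 1,073,741,824 = 462.580 GiB

462.580 GiB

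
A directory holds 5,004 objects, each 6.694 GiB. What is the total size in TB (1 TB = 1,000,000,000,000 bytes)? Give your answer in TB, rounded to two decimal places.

35.97 TB

Total = 5,004 × 6.694 GiB = 33496.776 GiB
= 33496.776 × 1,073,741,824 bytes = 35,966,889,360,359.424 bytes
1 TB = 1,000,000,000,000 bytes
35,966,889,360,359.424 / 1,000,000,000,000 = 35.97 TB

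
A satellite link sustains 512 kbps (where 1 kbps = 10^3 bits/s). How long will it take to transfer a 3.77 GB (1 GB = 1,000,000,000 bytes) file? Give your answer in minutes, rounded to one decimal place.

3.77 GB = 3,770,000,000 bytes = 30,160,000,000 bits
512 kbps = 512,000 bits/s
time = 30,160,000,000 / 512,000 = 58,906.25 s
58,906.25 s / 60 = 981.8 minutes

981.8 minutes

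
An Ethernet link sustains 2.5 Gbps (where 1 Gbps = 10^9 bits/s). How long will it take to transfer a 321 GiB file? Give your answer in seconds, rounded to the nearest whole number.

321 GiB = 344,671,125,504 bytes = 2,757,369,004,032 bits
2.5 Gbps = 2,500,000,000 bits/s
time = 2,757,369,004,032 / 2,500,000,000 = 1,103 s

1,103 seconds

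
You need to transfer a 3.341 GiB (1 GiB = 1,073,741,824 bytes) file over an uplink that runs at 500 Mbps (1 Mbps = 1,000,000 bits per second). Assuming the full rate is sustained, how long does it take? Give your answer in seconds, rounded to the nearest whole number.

57 seconds

3.341 GiB = 3,587,371,433.984 bytes = 28,698,971,471.872 bits
500 Mbps = 500,000,000 bits/s
time = 28,698,971,471.872 / 500,000,000 = 57 s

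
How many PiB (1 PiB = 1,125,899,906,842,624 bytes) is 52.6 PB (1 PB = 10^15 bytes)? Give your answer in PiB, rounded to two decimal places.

46.72 PiB

52.6 PB = 52.6 × 10^15 bytes = 52,600,000,000,000,000 bytes
1 PiB = 2^50 bytes = 1,125,899,906,842,624 bytes
52,600,000,000,000,000 / 1,125,899,906,842,624 = 46.72 PiB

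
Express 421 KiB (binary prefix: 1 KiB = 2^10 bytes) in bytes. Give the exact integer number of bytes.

431,104 bytes

421 × 1,024 = 431,104 bytes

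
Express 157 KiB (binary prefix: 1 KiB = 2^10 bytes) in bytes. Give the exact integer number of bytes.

160,768 bytes

157 × 1,024 = 160,768 bytes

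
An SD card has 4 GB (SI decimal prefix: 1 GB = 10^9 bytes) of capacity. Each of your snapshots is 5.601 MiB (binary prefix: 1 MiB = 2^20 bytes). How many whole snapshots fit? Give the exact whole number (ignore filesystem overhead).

681

Capacity: 4 GB = 4,000,000,000 bytes
Per item: 5.601 MiB = 5,873,074.176 bytes
⌊4,000,000,000 / 5,873,074.176⌋ = 681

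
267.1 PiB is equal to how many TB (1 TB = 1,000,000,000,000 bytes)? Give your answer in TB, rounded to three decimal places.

300,727.865 TB

267.1 PiB × 1,125,899,906,842,624 bytes/PiB = 300,727,865,117,664,870.4 bytes
1 TB = 10^12 bytes = 1,000,000,000,000 bytes
300,727,865,117,664,870.4 / 1,000,000,000,000 = 300,727.865 TB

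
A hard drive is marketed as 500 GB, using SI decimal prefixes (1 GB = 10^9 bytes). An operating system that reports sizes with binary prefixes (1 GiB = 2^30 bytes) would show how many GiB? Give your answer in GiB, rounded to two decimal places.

500 GB × 1,000,000,000 bytes/GB = 500,000,000,000 bytes
1 GiB = 2^30 bytes = 1,073,741,824 bytes
500,000,000,000 / 1,073,741,824 = 465.66 GiB

465.66 GiB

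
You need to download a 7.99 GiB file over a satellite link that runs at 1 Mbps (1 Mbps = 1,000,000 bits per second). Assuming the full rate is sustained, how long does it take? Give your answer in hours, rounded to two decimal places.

19.06 hours

7.99 GiB = 8,579,197,173.76 bytes = 68,633,577,390.08 bits
1 Mbps = 1,000,000 bits/s
time = 68,633,577,390.08 / 1,000,000 = 68,633.5774 s
68,633.5774 s / 3600 = 19.06 hours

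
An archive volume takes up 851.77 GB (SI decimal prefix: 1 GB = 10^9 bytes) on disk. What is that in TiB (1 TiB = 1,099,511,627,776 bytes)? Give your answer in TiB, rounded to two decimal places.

0.77 TiB

851.77 GB = 851.77 × 10^9 bytes = 851,770,000,000 bytes
1 TiB = 1,099,511,627,776 bytes
851,770,000,000 / 1,099,511,627,776 = 0.77 TiB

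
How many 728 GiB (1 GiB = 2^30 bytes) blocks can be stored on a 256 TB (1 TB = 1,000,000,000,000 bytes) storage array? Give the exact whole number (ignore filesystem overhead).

327

Capacity: 256 TB = 256,000,000,000,000 bytes
Per item: 728 GiB = 781,684,047,872 bytes
⌊256,000,000,000,000 / 781,684,047,872⌋ = 327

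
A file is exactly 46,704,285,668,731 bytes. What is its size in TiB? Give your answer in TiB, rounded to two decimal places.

46,704,285,668,731 bytes given.
1 TiB = 2^40 bytes = 1,099,511,627,776 bytes
46,704,285,668,731 / 1,099,511,627,776 = 42.48 TiB

42.48 TiB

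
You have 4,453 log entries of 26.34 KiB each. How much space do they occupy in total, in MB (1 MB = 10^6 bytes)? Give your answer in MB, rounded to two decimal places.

120.11 MB

Total = 4,453 × 26.34 KiB = 117292.02 KiB
= 117292.02 × 1,024 bytes = 120,107,028.48 bytes
1 MB = 1,000,000 bytes
120,107,028.48 / 1,000,000 = 120.11 MB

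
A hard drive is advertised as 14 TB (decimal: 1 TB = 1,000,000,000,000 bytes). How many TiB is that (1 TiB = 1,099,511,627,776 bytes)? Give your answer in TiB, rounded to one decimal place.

12.7 TiB

14 TB × 1,000,000,000,000 bytes/TB = 14,000,000,000,000 bytes
1 TiB = 2^40 bytes = 1,099,511,627,776 bytes
14,000,000,000,000 / 1,099,511,627,776 = 12.7 TiB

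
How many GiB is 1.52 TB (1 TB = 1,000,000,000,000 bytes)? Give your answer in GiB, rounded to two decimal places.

1.52 TB × 1,000,000,000,000 bytes/TB = 1,520,000,000,000 bytes
1 GiB = 1,073,741,824 bytes
1,520,000,000,000 / 1,073,741,824 = 1,415.61 GiB

1,415.61 GiB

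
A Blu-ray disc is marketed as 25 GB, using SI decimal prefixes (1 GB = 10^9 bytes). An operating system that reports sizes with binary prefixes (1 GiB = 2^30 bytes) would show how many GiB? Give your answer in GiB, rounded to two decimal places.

23.28 GiB

25 GB = 25 × 10^9 bytes = 25,000,000,000 bytes
1 GiB = 1,073,741,824 bytes
25,000,000,000 / 1,073,741,824 = 23.28 GiB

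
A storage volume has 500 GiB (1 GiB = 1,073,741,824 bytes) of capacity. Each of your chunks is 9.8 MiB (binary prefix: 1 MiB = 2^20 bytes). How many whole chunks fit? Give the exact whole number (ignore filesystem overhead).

Capacity: 500 GiB = 536,870,912,000 bytes
Per item: 9.8 MiB = 10,276,044.8 bytes
⌊536,870,912,000 / 10,276,044.8⌋ = 52,244

52,244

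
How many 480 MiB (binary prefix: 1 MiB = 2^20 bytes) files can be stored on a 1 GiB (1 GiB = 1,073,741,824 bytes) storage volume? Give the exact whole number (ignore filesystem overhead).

Capacity: 1 GiB = 1,073,741,824 bytes
Per item: 480 MiB = 503,316,480 bytes
⌊1,073,741,824 / 503,316,480⌋ = 2

2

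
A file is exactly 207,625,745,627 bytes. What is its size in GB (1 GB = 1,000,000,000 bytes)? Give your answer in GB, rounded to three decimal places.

207.626 GB

207,625,745,627 bytes given.
1 GB = 1,000,000,000 bytes
207,625,745,627 / 1,000,000,000 = 207.626 GB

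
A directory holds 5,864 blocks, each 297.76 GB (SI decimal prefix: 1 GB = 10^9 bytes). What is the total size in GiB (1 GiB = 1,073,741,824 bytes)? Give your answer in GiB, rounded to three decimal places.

Total = 5,864 × 297.76 GB = 1746064.64 GB
= 1746064.64 × 1,000,000,000 bytes = 1,746,064,640,000,000 bytes
1 GiB = 1,073,741,824 bytes
1,746,064,640,000,000 / 1,073,741,824 = 1,626,149.416 GiB

1,626,149.416 GiB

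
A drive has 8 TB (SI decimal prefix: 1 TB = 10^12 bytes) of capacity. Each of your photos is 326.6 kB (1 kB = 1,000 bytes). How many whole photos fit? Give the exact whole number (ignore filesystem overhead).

24,494,794

Capacity: 8 TB = 8,000,000,000,000 bytes
Per item: 326.6 kB = 326,600 bytes
⌊8,000,000,000,000 / 326,600⌋ = 24,494,794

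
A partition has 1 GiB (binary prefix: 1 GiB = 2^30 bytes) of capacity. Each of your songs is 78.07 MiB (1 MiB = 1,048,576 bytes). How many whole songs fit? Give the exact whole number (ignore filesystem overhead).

13

Capacity: 1 GiB = 1,073,741,824 bytes
Per item: 78.07 MiB = 81,862,328.32 bytes
⌊1,073,741,824 / 81,862,328.32⌋ = 13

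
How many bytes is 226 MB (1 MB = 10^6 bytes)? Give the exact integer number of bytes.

226,000,000 bytes

226 × 1,000,000 = 226,000,000 bytes  (1 MB = 10^6 bytes)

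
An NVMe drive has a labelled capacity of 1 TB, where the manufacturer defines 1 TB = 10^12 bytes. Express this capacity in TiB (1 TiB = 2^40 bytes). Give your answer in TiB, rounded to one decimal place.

1 TB = 1 × 10^12 bytes = 1,000,000,000,000 bytes
1 TiB = 1,099,511,627,776 bytes
1,000,000,000,000 / 1,099,511,627,776 = 0.9 TiB

0.9 TiB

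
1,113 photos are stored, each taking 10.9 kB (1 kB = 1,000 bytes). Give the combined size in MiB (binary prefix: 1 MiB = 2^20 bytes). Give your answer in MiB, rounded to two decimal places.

11.57 MiB

Total = 1,113 × 10.9 kB = 12131.7 kB
= 12131.7 × 1,000 bytes = 12,131,700 bytes
1 MiB = 1,048,576 bytes
12,131,700 / 1,048,576 = 11.57 MiB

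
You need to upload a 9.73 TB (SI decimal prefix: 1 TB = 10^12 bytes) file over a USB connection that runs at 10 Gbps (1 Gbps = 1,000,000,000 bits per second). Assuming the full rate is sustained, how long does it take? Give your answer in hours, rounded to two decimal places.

2.16 hours

9.73 TB = 9,730,000,000,000 bytes = 77,840,000,000,000 bits
10 Gbps = 10,000,000,000 bits/s
time = 77,840,000,000,000 / 10,000,000,000 = 7,784.0000 s
7,784.0000 s / 3600 = 2.16 hours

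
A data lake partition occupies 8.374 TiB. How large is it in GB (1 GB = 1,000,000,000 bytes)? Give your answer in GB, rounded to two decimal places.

8.374 TiB × 1,099,511,627,776 bytes/TiB = 9,207,310,370,996.224 bytes
1 GB = 10^9 bytes = 1,000,000,000 bytes
9,207,310,370,996.224 / 1,000,000,000 = 9,207.31 GB

9,207.31 GB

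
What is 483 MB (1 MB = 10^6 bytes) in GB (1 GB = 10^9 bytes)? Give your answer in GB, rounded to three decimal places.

483 MB × 1,000,000 bytes/MB = 483,000,000 bytes
1 GB = 1,000,000,000 bytes
483,000,000 / 1,000,000,000 = 0.483 GB

0.483 GB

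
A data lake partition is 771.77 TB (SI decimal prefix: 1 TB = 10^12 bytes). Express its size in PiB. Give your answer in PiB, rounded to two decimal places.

771.77 TB = 771.77 × 10^12 bytes = 771,770,000,000,000 bytes
1 PiB = 2^50 bytes = 1,125,899,906,842,624 bytes
771,770,000,000,000 / 1,125,899,906,842,624 = 0.69 PiB

0.69 PiB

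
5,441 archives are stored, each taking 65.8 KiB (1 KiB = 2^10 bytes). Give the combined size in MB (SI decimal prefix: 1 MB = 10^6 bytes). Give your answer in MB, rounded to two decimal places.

Total = 5,441 × 65.8 KiB = 358017.8 KiB
= 358017.8 × 1,024 bytes = 366,610,227.2 bytes
1 MB = 1,000,000 bytes
366,610,227.2 / 1,000,000 = 366.61 MB

366.61 MB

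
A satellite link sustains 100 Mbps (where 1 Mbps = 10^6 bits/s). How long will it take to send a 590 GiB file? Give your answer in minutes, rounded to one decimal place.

590 GiB = 633,507,676,160 bytes = 5,068,061,409,280 bits
100 Mbps = 100,000,000 bits/s
time = 5,068,061,409,280 / 100,000,000 = 50,680.61 s
50,680.61 s / 60 = 844.7 minutes

844.7 minutes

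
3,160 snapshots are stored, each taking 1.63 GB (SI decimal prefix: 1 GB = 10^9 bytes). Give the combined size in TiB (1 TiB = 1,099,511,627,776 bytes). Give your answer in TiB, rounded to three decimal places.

4.685 TiB

Total = 3,160 × 1.63 GB = 5150.8 GB
= 5150.8 × 1,000,000,000 bytes = 5,150,800,000,000 bytes
1 TiB = 1,099,511,627,776 bytes
5,150,800,000,000 / 1,099,511,627,776 = 4.685 TiB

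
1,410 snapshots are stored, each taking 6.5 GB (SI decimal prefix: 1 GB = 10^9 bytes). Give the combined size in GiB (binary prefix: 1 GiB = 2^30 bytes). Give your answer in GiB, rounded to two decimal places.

8,535.57 GiB

Total = 1,410 × 6.5 GB = 9165 GB
= 9165 × 1,000,000,000 bytes = 9,165,000,000,000 bytes
1 GiB = 1,073,741,824 bytes
9,165,000,000,000 / 1,073,741,824 = 8,535.57 GiB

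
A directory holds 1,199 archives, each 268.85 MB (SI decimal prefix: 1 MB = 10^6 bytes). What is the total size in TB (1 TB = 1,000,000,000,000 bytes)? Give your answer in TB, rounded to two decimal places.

0.32 TB

Total = 1,199 × 268.85 MB = 322351.15 MB
= 322351.15 × 1,000,000 bytes = 322,351,150,000 bytes
1 TB = 1,000,000,000,000 bytes
322,351,150,000 / 1,000,000,000,000 = 0.32 TB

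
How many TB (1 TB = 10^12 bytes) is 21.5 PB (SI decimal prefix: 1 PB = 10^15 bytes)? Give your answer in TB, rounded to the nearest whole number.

21,500 TB

21.5 PB × 1,000,000,000,000,000 bytes/PB = 21,500,000,000,000,000 bytes
1 TB = 1,000,000,000,000 bytes
21,500,000,000,000,000 / 1,000,000,000,000 = 21,500 TB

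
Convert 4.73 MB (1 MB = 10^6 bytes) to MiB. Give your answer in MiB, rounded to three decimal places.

4.73 MB = 4.73 × 10^6 bytes = 4,730,000 bytes
1 MiB = 2^20 bytes = 1,048,576 bytes
4,730,000 / 1,048,576 = 4.511 MiB

4.511 MiB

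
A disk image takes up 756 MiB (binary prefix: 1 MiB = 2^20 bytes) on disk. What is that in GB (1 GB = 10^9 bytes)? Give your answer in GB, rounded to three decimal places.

0.793 GB

756 MiB = 756 × 2^20 bytes = 792,723,456 bytes
1 GB = 1,000,000,000 bytes
792,723,456 / 1,000,000,000 = 0.793 GB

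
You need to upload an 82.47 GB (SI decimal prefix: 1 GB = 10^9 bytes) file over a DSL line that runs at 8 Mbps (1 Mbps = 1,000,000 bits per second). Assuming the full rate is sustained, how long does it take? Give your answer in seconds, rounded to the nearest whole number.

82,470 seconds

82.47 GB = 82,470,000,000 bytes = 659,760,000,000 bits
8 Mbps = 8,000,000 bits/s
time = 659,760,000,000 / 8,000,000 = 82,470 s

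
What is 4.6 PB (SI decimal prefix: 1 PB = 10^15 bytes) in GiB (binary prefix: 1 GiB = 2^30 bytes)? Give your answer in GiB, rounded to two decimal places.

4,284,083.84 GiB

4.6 PB × 1,000,000,000,000,000 bytes/PB = 4,600,000,000,000,000 bytes
1 GiB = 2^30 bytes = 1,073,741,824 bytes
4,600,000,000,000,000 / 1,073,741,824 = 4,284,083.84 GiB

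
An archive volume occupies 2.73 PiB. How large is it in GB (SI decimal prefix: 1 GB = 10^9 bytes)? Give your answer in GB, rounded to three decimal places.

2.73 PiB = 2.73 × 2^50 bytes = 3,073,706,745,680,363.52 bytes
1 GB = 1,000,000,000 bytes
3,073,706,745,680,363.52 / 1,000,000,000 = 3,073,706.746 GB

3,073,706.746 GB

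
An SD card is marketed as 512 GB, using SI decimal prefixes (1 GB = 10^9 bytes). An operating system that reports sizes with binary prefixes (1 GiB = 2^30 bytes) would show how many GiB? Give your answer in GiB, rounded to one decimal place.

512 GB × 1,000,000,000 bytes/GB = 512,000,000,000 bytes
1 GiB = 1,073,741,824 bytes
512,000,000,000 / 1,073,741,824 = 476.8 GiB

476.8 GiB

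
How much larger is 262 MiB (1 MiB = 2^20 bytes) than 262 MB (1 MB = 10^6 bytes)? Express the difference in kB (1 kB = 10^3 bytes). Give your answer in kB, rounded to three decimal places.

12,726.912 kB

262 MiB = 262 × 1,048,576 = 274,726,912 bytes
262 MB = 262 × 1,000,000 = 262,000,000 bytes
difference = 12,726,912 bytes
12,726,912 / 1,000 = 12,726.912 kB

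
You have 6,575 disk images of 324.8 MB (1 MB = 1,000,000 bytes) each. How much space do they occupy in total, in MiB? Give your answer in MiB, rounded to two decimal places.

Total = 6,575 × 324.8 MB = 2,135,560 MB
= 2,135,560 × 1,000,000 bytes = 2,135,560,000,000 bytes
1 MiB = 1,048,576 bytes
2,135,560,000,000 / 1,048,576 = 2,036,628.72 MiB

2,036,628.72 MiB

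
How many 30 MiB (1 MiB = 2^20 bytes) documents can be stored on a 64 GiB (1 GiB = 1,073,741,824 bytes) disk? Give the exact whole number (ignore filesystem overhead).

2,184

Capacity: 64 GiB = 68,719,476,736 bytes
Per item: 30 MiB = 31,457,280 bytes
⌊68,719,476,736 / 31,457,280⌋ = 2,184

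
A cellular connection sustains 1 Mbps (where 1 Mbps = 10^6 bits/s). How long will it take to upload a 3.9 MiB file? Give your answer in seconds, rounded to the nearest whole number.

33 seconds

3.9 MiB = 4,089,446.4 bytes = 32,715,571.2 bits
1 Mbps = 1,000,000 bits/s
time = 32,715,571.2 / 1,000,000 = 33 s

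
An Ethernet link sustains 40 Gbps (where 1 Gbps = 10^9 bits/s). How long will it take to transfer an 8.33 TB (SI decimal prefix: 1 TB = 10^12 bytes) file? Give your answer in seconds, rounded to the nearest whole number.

8.33 TB = 8,330,000,000,000 bytes = 66,640,000,000,000 bits
40 Gbps = 40,000,000,000 bits/s
time = 66,640,000,000,000 / 40,000,000,000 = 1,666 s

1,666 seconds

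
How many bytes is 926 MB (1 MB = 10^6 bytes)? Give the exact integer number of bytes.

926,000,000 bytes

926 × 1,000,000 = 926,000,000 bytes  (1 MB = 10^6 bytes)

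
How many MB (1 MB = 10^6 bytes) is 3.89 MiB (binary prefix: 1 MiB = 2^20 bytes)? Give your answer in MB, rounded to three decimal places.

4.079 MB

3.89 MiB = 3.89 × 2^20 bytes = 4,078,960.64 bytes
1 MB = 1,000,000 bytes
4,078,960.64 / 1,000,000 = 4.079 MB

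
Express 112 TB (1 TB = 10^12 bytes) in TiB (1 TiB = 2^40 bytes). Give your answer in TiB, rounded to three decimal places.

112 TB = 112 × 10^12 bytes = 112,000,000,000,000 bytes
1 TiB = 2^40 bytes = 1,099,511,627,776 bytes
112,000,000,000,000 / 1,099,511,627,776 = 101.863 TiB

101.863 TiB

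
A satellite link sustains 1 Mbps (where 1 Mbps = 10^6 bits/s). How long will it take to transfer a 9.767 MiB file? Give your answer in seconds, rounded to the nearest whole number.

9.767 MiB = 10,241,441.792 bytes = 81,931,534.336 bits
1 Mbps = 1,000,000 bits/s
time = 81,931,534.336 / 1,000,000 = 82 s

82 seconds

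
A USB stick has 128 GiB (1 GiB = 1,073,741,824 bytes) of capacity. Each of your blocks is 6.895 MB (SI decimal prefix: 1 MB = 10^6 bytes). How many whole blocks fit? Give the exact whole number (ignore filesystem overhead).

19,933

Capacity: 128 GiB = 137,438,953,472 bytes
Per item: 6.895 MB = 6,895,000 bytes
⌊137,438,953,472 / 6,895,000⌋ = 19,933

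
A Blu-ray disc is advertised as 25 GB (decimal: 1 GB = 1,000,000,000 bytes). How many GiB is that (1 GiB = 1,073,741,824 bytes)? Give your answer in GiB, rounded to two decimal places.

23.28 GiB

25 GB = 25 × 10^9 bytes = 25,000,000,000 bytes
1 GiB = 1,073,741,824 bytes
25,000,000,000 / 1,073,741,824 = 23.28 GiB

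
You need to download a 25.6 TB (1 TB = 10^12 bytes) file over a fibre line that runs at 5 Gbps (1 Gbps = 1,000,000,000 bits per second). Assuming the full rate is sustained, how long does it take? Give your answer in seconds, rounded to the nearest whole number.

25.6 TB = 25,600,000,000,000 bytes = 204,800,000,000,000 bits
5 Gbps = 5,000,000,000 bits/s
time = 204,800,000,000,000 / 5,000,000,000 = 40,960 s

40,960 seconds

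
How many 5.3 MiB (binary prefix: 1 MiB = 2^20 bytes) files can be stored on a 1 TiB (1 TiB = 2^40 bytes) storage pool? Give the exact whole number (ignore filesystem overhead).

Capacity: 1 TiB = 1,099,511,627,776 bytes
Per item: 5.3 MiB = 5,557,452.8 bytes
⌊1,099,511,627,776 / 5,557,452.8⌋ = 197,844

197,844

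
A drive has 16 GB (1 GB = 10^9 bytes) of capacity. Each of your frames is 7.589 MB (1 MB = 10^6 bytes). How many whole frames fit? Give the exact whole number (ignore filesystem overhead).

2,108

Capacity: 16 GB = 16,000,000,000 bytes
Per item: 7.589 MB = 7,589,000 bytes
⌊16,000,000,000 / 7,589,000⌋ = 2,108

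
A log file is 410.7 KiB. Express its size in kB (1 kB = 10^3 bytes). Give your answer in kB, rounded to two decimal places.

410.7 KiB × 1,024 bytes/KiB = 420,556.8 bytes
1 kB = 10^3 bytes = 1,000 bytes
420,556.8 / 1,000 = 420.56 kB

420.56 kB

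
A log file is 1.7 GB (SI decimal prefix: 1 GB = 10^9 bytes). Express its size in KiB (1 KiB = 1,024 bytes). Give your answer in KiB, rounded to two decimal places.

1,660,156.25 KiB

1.7 GB = 1.7 × 10^9 bytes = 1,700,000,000 bytes
1 KiB = 2^10 bytes = 1,024 bytes
1,700,000,000 / 1,024 = 1,660,156.25 KiB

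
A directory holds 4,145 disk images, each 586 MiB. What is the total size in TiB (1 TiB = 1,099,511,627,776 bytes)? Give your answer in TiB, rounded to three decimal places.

Total = 4,145 × 586 MiB = 2,428,970 MiB
= 2,428,970 × 1,048,576 bytes = 2,546,959,646,720 bytes
1 TiB = 1,099,511,627,776 bytes
2,546,959,646,720 / 1,099,511,627,776 = 2.316 TiB

2.316 TiB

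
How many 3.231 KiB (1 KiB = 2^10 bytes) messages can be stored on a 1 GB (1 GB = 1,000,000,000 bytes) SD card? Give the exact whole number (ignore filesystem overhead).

Capacity: 1 GB = 1,000,000,000 bytes
Per item: 3.231 KiB = 3,308.544 bytes
⌊1,000,000,000 / 3,308.544⌋ = 302,247

302,247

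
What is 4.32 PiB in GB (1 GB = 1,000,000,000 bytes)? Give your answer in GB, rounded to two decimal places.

4,863,887.60 GB

4.32 PiB × 1,125,899,906,842,624 bytes/PiB = 4,863,887,597,560,135.68 bytes
1 GB = 10^9 bytes = 1,000,000,000 bytes
4,863,887,597,560,135.68 / 1,000,000,000 = 4,863,887.60 GB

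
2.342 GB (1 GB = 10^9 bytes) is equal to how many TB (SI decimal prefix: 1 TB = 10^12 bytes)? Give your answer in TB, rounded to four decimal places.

0.0023 TB

2.342 GB × 1,000,000,000 bytes/GB = 2,342,000,000 bytes
1 TB = 10^12 bytes = 1,000,000,000,000 bytes
2,342,000,000 / 1,000,000,000,000 = 0.0023 TB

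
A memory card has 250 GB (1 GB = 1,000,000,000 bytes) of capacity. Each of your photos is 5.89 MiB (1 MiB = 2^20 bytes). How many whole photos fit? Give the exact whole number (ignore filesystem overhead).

Capacity: 250 GB = 250,000,000,000 bytes
Per item: 5.89 MiB = 6,176,112.64 bytes
⌊250,000,000,000 / 6,176,112.64⌋ = 40,478

40,478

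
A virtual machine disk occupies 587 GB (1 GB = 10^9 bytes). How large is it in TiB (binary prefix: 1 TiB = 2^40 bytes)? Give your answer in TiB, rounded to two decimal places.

0.53 TiB

587 GB × 1,000,000,000 bytes/GB = 587,000,000,000 bytes
1 TiB = 2^40 bytes = 1,099,511,627,776 bytes
587,000,000,000 / 1,099,511,627,776 = 0.53 TiB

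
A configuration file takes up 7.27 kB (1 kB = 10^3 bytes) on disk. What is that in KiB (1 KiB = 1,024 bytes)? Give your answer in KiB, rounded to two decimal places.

7.27 kB × 1,000 bytes/kB = 7,270 bytes
1 KiB = 2^10 bytes = 1,024 bytes
7,270 / 1,024 = 7.10 KiB

7.10 KiB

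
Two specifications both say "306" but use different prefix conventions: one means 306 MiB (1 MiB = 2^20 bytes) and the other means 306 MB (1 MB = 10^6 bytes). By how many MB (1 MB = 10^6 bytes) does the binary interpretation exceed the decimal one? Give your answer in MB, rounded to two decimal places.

306 MiB = 306 × 1,048,576 = 320,864,256 bytes
306 MB = 306 × 1,000,000 = 306,000,000 bytes
difference = 14,864,256 bytes
14,864,256 / 1,000,000 = 14.86 MB

14.86 MB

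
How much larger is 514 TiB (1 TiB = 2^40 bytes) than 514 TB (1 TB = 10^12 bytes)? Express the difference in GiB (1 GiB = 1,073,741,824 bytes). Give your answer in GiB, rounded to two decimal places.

47,636.20 GiB

514 TiB = 514 × 1,099,511,627,776 = 565,148,976,676,864 bytes
514 TB = 514 × 1,000,000,000,000 = 514,000,000,000,000 bytes
difference = 51,148,976,676,864 bytes
51,148,976,676,864 / 1,073,741,824 = 47,636.20 GiB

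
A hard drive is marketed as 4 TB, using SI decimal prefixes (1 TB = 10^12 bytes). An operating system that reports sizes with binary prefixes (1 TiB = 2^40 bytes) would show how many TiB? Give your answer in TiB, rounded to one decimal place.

3.6 TiB

4 TB = 4 × 10^12 bytes = 4,000,000,000,000 bytes
1 TiB = 1,099,511,627,776 bytes
4,000,000,000,000 / 1,099,511,627,776 = 3.6 TiB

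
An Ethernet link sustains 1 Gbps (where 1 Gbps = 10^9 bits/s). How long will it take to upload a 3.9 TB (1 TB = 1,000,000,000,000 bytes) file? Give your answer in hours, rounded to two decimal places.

8.67 hours

3.9 TB = 3,900,000,000,000 bytes = 31,200,000,000,000 bits
1 Gbps = 1,000,000,000 bits/s
time = 31,200,000,000,000 / 1,000,000,000 = 31,200.0000 s
31,200.0000 s / 3600 = 8.67 hours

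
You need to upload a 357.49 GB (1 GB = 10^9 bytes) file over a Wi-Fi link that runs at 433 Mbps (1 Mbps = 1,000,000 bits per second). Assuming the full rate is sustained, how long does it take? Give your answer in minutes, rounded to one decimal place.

110.1 minutes

357.49 GB = 357,490,000,000 bytes = 2,859,920,000,000 bits
433 Mbps = 433,000,000 bits/s
time = 2,859,920,000,000 / 433,000,000 = 6,604.90 s
6,604.90 s / 60 = 110.1 minutes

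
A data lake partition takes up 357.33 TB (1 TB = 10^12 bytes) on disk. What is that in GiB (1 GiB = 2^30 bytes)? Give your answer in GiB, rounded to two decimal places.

357.33 TB = 357.33 × 10^12 bytes = 357,330,000,000,000 bytes
1 GiB = 1,073,741,824 bytes
357,330,000,000,000 / 1,073,741,824 = 332,789.50 GiB

332,789.50 GiB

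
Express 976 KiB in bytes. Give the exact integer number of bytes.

999,424 bytes

976 × 1,024 = 999,424 bytes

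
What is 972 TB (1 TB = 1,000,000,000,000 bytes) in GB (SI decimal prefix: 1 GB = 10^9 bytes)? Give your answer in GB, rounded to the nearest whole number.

972 TB = 972 × 10^12 bytes = 972,000,000,000,000 bytes
1 GB = 10^9 bytes = 1,000,000,000 bytes
972,000,000,000,000 / 1,000,000,000 = 972,000 GB

972,000 GB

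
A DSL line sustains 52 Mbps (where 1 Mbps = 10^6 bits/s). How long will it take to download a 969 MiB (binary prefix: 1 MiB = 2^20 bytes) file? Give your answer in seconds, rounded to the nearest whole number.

156 seconds

969 MiB = 1,016,070,144 bytes = 8,128,561,152 bits
52 Mbps = 52,000,000 bits/s
time = 8,128,561,152 / 52,000,000 = 156 s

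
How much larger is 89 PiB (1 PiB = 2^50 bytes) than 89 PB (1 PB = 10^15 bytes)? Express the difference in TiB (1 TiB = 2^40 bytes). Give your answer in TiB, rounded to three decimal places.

89 PiB = 89 × 1,125,899,906,842,624 = 100,205,091,708,993,536 bytes
89 PB = 89 × 1,000,000,000,000,000 = 89,000,000,000,000,000 bytes
difference = 11,205,091,708,993,536 bytes
11,205,091,708,993,536 / 1,099,511,627,776 = 10,190.972 TiB

10,190.972 TiB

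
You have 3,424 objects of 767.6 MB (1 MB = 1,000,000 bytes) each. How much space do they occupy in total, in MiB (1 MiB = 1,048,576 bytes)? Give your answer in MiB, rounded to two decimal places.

Total = 3,424 × 767.6 MB = 2628262.4 MB
= 2628262.4 × 1,000,000 bytes = 2,628,262,400,000 bytes
1 MiB = 1,048,576 bytes
2,628,262,400,000 / 1,048,576 = 2,506,506.35 MiB

2,506,506.35 MiB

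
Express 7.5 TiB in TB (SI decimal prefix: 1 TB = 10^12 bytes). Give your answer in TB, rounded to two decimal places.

8.25 TB

7.5 TiB = 7.5 × 2^40 bytes = 8,246,337,208,320 bytes
1 TB = 1,000,000,000,000 bytes
8,246,337,208,320 / 1,000,000,000,000 = 8.25 TB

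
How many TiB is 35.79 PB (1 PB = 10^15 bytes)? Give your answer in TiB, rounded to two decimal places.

35.79 PB = 35.79 × 10^15 bytes = 35,790,000,000,000,000 bytes
1 TiB = 1,099,511,627,776 bytes
35,790,000,000,000,000 / 1,099,511,627,776 = 32,550.82 TiB

32,550.82 TiB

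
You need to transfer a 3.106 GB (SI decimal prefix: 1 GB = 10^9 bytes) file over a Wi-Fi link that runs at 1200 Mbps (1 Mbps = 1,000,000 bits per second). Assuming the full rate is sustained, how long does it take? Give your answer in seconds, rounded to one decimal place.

20.7 seconds

3.106 GB = 3,106,000,000 bytes = 24,848,000,000 bits
1200 Mbps = 1,200,000,000 bits/s
time = 24,848,000,000 / 1,200,000,000 = 20.7 s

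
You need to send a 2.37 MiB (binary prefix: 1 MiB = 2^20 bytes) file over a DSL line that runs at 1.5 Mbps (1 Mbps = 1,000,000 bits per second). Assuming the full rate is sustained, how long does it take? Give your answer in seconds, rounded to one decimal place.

2.37 MiB = 2,485,125.12 bytes = 19,881,000.96 bits
1.5 Mbps = 1,500,000 bits/s
time = 19,881,000.96 / 1,500,000 = 13.3 s

13.3 seconds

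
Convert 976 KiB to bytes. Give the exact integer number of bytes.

999,424 bytes

976 × 1,024 = 999,424 bytes  (1 KiB = 2^10 bytes)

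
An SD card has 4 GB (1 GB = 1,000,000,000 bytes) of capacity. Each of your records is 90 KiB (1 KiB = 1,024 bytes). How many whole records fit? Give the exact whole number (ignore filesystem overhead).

Capacity: 4 GB = 4,000,000,000 bytes
Per item: 90 KiB = 92,160 bytes
⌊4,000,000,000 / 92,160⌋ = 43,402

43,402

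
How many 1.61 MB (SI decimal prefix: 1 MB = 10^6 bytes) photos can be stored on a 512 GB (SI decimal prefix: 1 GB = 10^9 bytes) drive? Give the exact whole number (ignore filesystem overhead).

318,012

Capacity: 512 GB = 512,000,000,000 bytes
Per item: 1.61 MB = 1,610,000 bytes
⌊512,000,000,000 / 1,610,000⌋ = 318,012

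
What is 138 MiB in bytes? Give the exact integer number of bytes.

144,703,488 bytes

138 × 1,048,576 = 144,703,488 bytes  (1 MiB = 2^20 bytes)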